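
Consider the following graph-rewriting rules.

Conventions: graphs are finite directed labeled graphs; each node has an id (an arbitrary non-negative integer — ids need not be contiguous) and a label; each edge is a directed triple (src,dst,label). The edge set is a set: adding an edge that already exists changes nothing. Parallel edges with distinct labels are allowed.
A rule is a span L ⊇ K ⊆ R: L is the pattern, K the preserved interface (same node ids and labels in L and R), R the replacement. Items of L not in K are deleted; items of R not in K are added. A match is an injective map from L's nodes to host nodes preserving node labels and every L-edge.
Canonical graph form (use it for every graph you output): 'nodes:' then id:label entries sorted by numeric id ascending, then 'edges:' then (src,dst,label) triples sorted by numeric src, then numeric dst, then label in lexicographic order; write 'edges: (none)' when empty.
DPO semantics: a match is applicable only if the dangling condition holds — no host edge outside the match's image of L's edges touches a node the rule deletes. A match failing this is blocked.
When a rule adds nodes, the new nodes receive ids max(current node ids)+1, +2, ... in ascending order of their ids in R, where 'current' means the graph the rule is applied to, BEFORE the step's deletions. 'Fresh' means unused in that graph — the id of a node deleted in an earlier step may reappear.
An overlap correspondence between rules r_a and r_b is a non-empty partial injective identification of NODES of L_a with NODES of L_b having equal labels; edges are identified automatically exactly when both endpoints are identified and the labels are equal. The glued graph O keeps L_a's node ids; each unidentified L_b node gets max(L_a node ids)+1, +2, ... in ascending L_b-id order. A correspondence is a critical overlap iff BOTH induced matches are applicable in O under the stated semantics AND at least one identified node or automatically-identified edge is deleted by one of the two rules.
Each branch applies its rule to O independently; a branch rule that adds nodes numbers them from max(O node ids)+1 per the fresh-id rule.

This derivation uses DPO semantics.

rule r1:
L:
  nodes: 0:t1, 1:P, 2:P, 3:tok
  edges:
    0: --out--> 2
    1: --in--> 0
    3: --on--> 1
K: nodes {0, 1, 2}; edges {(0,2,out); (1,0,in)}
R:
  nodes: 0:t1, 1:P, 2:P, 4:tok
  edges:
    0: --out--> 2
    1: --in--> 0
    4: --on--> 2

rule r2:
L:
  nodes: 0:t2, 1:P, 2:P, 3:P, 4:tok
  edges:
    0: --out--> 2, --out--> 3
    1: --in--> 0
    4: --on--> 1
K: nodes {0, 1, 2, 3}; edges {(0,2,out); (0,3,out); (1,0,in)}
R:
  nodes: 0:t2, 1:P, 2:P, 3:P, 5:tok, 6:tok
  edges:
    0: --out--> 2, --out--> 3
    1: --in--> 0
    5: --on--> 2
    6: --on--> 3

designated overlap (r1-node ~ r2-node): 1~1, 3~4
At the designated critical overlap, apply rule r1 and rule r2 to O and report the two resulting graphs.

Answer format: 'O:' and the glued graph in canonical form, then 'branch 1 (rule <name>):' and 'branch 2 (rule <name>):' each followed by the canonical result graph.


O:
nodes: 0:t1, 1:P, 2:P, 3:tok, 4:t2, 5:P, 6:P
edges: (0,2,out); (1,0,in); (1,4,in); (3,1,on); (4,5,out); (4,6,out)
branch 1 (rule r1):
nodes: 0:t1, 1:P, 2:P, 4:t2, 5:P, 6:P, 7:tok
edges: (0,2,out); (1,0,in); (1,4,in); (4,5,out); (4,6,out); (7,2,on)
branch 2 (rule r2):
nodes: 0:t1, 1:P, 2:P, 4:t2, 5:P, 6:P, 7:tok, 8:tok
edges: (0,2,out); (1,0,in); (1,4,in); (4,5,out); (4,6,out); (7,5,on); (8,6,on)


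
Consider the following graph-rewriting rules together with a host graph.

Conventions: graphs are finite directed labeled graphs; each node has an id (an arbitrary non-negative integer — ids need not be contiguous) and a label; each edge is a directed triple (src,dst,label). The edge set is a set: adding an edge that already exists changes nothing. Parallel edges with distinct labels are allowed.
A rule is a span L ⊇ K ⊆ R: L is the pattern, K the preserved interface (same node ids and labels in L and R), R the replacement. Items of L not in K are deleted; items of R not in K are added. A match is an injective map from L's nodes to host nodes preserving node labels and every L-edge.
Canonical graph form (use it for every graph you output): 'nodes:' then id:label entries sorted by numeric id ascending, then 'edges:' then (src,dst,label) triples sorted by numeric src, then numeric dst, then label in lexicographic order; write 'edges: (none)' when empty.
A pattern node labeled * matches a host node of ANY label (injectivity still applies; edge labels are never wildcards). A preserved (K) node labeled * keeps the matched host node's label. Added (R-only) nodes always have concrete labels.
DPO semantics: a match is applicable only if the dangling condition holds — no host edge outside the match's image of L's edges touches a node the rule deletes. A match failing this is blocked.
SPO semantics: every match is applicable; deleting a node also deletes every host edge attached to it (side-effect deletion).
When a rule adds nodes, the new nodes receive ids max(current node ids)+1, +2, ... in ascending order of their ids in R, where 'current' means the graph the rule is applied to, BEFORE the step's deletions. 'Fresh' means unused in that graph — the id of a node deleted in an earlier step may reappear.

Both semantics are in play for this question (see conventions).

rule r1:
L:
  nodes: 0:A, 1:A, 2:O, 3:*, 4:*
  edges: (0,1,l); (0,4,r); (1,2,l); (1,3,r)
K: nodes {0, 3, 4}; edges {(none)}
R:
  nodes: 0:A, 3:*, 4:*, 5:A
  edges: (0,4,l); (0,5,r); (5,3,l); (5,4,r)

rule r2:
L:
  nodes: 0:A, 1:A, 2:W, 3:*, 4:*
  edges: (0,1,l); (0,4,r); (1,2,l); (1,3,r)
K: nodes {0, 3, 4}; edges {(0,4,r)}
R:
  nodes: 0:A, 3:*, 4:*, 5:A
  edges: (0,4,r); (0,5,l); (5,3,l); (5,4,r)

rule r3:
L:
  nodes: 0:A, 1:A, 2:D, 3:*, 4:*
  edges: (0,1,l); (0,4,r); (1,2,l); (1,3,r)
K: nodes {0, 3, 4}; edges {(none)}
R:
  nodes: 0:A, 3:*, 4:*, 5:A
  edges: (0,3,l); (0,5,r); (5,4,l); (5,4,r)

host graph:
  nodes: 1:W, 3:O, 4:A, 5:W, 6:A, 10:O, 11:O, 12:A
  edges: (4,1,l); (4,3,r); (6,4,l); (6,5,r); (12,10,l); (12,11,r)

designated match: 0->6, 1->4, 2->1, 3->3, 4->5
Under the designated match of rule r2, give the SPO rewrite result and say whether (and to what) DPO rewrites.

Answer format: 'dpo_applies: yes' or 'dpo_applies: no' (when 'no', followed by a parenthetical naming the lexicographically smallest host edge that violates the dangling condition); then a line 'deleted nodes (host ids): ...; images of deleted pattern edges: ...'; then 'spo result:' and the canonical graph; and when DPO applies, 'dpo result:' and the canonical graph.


dpo_applies: yes
deleted nodes (host ids): 1, 4; images of deleted pattern edges: (4,1,l); (4,3,r); (6,4,l)
spo result:
nodes: 3:O, 5:W, 6:A, 10:O, 11:O, 12:A, 13:A
edges: (6,5,r); (6,13,l); (12,10,l); (12,11,r); (13,3,l); (13,5,r)
dpo result:
nodes: 3:O, 5:W, 6:A, 10:O, 11:O, 12:A, 13:A
edges: (6,5,r); (6,13,l); (12,10,l); (12,11,r); (13,3,l); (13,5,r)


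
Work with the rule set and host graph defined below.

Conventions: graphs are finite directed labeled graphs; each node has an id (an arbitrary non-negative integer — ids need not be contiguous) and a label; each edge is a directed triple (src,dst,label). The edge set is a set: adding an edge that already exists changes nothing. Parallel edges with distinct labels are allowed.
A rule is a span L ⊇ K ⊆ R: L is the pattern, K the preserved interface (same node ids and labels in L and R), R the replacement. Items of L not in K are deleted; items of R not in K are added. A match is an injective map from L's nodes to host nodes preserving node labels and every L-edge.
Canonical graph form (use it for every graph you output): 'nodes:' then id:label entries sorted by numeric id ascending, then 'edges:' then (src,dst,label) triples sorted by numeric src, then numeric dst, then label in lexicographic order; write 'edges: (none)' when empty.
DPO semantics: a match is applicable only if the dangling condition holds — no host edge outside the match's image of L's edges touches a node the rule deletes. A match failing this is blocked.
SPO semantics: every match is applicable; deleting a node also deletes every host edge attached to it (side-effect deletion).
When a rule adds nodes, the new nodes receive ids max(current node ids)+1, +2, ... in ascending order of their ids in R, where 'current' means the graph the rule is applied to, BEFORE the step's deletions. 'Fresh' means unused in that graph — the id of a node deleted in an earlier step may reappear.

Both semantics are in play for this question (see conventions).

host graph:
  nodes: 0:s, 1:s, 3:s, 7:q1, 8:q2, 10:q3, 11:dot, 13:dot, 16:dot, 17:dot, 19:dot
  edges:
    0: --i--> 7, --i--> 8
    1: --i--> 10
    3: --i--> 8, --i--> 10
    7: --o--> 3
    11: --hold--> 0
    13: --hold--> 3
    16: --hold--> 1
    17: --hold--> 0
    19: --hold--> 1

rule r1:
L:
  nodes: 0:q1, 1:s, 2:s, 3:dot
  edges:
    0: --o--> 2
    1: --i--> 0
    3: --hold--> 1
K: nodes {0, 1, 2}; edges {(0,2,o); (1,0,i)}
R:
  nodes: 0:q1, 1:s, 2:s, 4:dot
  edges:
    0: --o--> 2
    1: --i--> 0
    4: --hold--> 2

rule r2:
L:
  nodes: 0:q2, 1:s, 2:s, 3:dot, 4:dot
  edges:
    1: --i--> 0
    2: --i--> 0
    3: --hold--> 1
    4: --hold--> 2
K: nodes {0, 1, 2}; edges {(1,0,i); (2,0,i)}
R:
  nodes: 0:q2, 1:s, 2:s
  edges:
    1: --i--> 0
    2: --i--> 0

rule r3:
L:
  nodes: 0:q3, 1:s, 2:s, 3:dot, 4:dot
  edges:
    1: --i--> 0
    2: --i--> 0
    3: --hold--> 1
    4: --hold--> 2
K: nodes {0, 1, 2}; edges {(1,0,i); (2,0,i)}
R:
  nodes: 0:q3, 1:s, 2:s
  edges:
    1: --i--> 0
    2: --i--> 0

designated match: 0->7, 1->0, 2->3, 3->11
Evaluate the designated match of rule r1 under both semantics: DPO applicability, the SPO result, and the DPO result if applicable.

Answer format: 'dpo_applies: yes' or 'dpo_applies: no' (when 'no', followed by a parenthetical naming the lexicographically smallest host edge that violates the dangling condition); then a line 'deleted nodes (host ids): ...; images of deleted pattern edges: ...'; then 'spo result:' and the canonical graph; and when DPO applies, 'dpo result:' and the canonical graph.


dpo_applies: yes
deleted nodes (host ids): 11; images of deleted pattern edges: (11,0,hold)
spo result:
nodes: 0:s, 1:s, 3:s, 7:q1, 8:q2, 10:q3, 13:dot, 16:dot, 17:dot, 19:dot, 20:dot
edges: (0,7,i); (0,8,i); (1,10,i); (3,8,i); (3,10,i); (7,3,o); (13,3,hold); (16,1,hold); (17,0,hold); (19,1,hold); (20,3,hold)
dpo result:
nodes: 0:s, 1:s, 3:s, 7:q1, 8:q2, 10:q3, 13:dot, 16:dot, 17:dot, 19:dot, 20:dot
edges: (0,7,i); (0,8,i); (1,10,i); (3,8,i); (3,10,i); (7,3,o); (13,3,hold); (16,1,hold); (17,0,hold); (19,1,hold); (20,3,hold)


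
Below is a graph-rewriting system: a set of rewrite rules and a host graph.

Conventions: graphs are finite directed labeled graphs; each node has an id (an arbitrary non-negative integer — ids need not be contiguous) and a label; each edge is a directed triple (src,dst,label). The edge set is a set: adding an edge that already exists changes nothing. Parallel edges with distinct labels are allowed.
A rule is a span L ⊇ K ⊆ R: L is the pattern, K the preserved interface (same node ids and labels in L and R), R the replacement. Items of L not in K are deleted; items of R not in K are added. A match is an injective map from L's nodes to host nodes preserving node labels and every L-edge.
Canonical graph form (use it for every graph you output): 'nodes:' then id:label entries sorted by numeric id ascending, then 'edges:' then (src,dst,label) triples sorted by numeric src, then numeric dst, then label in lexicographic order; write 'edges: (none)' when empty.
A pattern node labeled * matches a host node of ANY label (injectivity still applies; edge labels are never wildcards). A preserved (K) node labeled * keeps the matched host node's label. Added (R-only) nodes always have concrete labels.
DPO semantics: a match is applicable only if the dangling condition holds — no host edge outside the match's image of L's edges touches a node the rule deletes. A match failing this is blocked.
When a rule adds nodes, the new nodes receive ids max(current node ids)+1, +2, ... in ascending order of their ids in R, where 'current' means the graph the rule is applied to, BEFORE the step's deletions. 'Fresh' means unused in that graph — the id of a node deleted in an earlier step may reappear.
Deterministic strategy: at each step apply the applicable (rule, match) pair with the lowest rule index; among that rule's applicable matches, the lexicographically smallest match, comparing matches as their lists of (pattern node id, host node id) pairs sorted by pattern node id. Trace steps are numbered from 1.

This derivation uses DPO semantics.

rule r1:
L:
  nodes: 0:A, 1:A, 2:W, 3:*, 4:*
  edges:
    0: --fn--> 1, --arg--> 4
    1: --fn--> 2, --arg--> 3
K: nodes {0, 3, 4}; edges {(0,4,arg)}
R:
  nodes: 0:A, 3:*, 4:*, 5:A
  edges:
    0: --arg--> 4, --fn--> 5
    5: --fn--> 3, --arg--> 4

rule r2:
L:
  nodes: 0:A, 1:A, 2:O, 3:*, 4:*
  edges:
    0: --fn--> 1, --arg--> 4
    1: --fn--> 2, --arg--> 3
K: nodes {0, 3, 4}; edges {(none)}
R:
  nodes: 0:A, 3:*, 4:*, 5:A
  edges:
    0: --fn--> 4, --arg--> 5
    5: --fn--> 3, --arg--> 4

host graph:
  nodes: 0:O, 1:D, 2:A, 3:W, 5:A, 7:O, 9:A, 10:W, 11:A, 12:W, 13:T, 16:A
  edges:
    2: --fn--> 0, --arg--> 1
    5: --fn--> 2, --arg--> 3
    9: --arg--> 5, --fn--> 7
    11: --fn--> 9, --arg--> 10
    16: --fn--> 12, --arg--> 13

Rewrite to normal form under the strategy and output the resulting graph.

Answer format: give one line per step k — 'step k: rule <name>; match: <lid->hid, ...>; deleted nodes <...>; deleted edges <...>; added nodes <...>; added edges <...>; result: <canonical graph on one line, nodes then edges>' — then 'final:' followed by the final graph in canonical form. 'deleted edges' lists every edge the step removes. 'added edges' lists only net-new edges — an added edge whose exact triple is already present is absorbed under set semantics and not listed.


step 1: rule r2; match: 0->5, 1->2, 2->0, 3->1, 4->3; deleted nodes 0, 2; deleted edges (2,0,fn); (2,1,arg); (5,2,fn); (5,3,arg); added nodes 17; added edges (5,3,fn); (5,17,arg); (17,1,fn); (17,3,arg); result: nodes: 1:D, 3:W, 5:A, 7:O, 9:A, 10:W, 11:A, 12:W, 13:T, 16:A, 17:A edges: (5,3,fn); (5,17,arg); (9,5,arg); (9,7,fn); (11,9,fn); (11,10,arg); (16,12,fn); (16,13,arg); (17,1,fn); (17,3,arg)
step 2: rule r2; match: 0->11, 1->9, 2->7, 3->5, 4->10; deleted nodes 7, 9; deleted edges (9,5,arg); (9,7,fn); (11,9,fn); (11,10,arg); added nodes 18; added edges (11,10,fn); (11,18,arg); (18,5,fn); (18,10,arg); result: nodes: 1:D, 3:W, 5:A, 10:W, 11:A, 12:W, 13:T, 16:A, 17:A, 18:A edges: (5,3,fn); (5,17,arg); (11,10,fn); (11,18,arg); (16,12,fn); (16,13,arg); (17,1,fn); (17,3,arg); (18,5,fn); (18,10,arg)
final:
nodes: 1:D, 3:W, 5:A, 10:W, 11:A, 12:W, 13:T, 16:A, 17:A, 18:A
edges: (5,3,fn); (5,17,arg); (11,10,fn); (11,18,arg); (16,12,fn); (16,13,arg); (17,1,fn); (17,3,arg); (18,5,fn); (18,10,arg)


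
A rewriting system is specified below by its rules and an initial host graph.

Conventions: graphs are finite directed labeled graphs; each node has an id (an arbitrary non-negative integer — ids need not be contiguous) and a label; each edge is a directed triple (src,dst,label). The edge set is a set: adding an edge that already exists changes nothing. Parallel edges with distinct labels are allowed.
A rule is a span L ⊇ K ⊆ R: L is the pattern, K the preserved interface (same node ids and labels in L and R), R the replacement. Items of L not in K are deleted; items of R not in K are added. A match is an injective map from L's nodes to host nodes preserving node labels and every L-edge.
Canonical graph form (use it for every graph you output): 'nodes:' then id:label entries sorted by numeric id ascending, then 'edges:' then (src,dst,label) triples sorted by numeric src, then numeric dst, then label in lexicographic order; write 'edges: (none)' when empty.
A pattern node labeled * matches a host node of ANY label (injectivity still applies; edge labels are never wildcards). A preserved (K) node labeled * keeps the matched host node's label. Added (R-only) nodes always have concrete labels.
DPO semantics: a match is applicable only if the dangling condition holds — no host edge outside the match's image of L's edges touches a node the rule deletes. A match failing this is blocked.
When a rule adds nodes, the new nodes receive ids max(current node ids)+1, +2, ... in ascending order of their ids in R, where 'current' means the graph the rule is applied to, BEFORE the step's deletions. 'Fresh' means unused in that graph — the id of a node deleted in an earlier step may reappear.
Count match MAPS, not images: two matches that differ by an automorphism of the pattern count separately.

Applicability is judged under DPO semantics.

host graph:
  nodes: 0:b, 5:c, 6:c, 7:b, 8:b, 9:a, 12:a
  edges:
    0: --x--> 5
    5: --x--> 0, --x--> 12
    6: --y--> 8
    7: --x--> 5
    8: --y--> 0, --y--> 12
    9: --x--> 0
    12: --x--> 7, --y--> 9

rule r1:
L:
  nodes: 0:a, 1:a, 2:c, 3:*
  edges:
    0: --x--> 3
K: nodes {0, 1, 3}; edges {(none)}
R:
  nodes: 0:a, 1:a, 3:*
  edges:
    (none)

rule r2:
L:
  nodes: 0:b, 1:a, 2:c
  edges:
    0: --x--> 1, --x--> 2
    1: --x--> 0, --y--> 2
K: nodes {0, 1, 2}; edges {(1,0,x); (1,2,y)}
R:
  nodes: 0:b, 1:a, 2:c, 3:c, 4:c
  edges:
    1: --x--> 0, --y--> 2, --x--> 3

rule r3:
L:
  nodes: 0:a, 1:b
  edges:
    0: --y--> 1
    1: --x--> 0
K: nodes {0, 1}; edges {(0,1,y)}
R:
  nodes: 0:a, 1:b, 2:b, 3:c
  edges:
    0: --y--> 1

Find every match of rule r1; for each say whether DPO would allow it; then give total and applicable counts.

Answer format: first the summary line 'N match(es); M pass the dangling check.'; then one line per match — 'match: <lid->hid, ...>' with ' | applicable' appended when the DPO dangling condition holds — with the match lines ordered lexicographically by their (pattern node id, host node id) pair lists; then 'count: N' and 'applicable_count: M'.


4 match(es); 0 pass the dangling check.
match: 0->9, 1->12, 2->5, 3->0
match: 0->9, 1->12, 2->6, 3->0
match: 0->12, 1->9, 2->5, 3->7
match: 0->12, 1->9, 2->6, 3->7
count: 4
applicable_count: 0


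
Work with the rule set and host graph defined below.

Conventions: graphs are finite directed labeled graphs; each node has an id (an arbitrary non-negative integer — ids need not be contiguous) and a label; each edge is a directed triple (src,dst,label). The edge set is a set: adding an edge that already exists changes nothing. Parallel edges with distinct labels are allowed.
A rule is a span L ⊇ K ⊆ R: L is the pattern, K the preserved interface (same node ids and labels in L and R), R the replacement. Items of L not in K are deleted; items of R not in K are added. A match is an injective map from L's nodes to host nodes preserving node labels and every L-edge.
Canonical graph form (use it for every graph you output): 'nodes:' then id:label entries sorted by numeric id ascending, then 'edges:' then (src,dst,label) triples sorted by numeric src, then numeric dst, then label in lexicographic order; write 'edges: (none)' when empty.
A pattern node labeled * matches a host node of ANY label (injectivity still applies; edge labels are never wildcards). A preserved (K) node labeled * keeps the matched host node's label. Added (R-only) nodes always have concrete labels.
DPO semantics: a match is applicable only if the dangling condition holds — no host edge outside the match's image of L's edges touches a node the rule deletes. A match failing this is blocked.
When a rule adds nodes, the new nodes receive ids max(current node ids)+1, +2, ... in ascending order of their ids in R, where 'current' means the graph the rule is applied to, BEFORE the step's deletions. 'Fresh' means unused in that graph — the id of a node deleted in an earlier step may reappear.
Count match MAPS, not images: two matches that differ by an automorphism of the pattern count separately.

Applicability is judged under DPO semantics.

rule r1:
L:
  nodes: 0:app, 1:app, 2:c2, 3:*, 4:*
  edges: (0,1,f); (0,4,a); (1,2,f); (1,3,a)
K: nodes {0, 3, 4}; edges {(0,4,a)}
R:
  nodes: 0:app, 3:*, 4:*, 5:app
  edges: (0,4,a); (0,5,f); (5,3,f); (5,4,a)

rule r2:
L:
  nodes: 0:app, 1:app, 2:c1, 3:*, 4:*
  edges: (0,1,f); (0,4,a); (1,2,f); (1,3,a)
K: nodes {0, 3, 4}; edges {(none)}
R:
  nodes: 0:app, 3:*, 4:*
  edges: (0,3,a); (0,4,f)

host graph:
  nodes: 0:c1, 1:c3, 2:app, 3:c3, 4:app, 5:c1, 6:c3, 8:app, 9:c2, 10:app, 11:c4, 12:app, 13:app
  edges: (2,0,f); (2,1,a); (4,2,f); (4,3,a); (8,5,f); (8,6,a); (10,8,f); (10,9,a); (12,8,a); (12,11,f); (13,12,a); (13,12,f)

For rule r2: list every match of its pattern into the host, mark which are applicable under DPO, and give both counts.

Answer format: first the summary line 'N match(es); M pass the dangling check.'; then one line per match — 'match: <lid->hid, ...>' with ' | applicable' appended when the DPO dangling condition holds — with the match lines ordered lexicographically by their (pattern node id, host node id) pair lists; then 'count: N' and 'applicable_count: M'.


2 match(es); 1 pass the dangling check.
match: 0->4, 1->2, 2->0, 3->1, 4->3 | applicable
match: 0->10, 1->8, 2->5, 3->6, 4->9
count: 2
applicable_count: 1


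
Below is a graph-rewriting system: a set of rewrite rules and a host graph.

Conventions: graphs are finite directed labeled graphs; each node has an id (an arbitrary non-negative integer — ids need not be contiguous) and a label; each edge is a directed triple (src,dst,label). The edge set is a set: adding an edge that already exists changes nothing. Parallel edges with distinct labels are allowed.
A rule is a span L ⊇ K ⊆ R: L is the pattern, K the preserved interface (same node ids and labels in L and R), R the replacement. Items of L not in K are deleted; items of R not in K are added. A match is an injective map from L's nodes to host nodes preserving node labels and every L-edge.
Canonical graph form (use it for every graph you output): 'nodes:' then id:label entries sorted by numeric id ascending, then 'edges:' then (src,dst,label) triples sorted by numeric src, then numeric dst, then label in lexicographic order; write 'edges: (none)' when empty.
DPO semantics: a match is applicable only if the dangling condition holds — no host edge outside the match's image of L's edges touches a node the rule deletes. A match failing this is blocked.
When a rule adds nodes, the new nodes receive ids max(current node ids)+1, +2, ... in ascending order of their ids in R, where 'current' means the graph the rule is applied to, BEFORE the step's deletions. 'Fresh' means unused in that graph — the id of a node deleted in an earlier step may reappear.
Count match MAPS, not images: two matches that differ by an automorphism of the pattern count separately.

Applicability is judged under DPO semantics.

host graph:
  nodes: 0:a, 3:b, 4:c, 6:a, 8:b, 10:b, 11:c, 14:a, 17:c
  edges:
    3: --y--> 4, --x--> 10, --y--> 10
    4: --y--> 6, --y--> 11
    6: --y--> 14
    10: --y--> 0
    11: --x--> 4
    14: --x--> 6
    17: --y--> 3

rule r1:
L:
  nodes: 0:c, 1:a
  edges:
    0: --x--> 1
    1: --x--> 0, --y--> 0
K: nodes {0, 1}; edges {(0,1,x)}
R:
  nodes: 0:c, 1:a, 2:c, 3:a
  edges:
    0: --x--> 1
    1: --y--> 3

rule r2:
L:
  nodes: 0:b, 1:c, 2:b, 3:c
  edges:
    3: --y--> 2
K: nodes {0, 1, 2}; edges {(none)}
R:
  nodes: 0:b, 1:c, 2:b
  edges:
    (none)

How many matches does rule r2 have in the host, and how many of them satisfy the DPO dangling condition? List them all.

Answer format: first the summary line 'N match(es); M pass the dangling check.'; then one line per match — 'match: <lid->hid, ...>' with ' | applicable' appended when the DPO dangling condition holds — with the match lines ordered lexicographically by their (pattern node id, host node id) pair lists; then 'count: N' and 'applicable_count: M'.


4 match(es); 4 pass the dangling check.
match: 0->8, 1->4, 2->3, 3->17 | applicable
match: 0->8, 1->11, 2->3, 3->17 | applicable
match: 0->10, 1->4, 2->3, 3->17 | applicable
match: 0->10, 1->11, 2->3, 3->17 | applicable
count: 4
applicable_count: 4


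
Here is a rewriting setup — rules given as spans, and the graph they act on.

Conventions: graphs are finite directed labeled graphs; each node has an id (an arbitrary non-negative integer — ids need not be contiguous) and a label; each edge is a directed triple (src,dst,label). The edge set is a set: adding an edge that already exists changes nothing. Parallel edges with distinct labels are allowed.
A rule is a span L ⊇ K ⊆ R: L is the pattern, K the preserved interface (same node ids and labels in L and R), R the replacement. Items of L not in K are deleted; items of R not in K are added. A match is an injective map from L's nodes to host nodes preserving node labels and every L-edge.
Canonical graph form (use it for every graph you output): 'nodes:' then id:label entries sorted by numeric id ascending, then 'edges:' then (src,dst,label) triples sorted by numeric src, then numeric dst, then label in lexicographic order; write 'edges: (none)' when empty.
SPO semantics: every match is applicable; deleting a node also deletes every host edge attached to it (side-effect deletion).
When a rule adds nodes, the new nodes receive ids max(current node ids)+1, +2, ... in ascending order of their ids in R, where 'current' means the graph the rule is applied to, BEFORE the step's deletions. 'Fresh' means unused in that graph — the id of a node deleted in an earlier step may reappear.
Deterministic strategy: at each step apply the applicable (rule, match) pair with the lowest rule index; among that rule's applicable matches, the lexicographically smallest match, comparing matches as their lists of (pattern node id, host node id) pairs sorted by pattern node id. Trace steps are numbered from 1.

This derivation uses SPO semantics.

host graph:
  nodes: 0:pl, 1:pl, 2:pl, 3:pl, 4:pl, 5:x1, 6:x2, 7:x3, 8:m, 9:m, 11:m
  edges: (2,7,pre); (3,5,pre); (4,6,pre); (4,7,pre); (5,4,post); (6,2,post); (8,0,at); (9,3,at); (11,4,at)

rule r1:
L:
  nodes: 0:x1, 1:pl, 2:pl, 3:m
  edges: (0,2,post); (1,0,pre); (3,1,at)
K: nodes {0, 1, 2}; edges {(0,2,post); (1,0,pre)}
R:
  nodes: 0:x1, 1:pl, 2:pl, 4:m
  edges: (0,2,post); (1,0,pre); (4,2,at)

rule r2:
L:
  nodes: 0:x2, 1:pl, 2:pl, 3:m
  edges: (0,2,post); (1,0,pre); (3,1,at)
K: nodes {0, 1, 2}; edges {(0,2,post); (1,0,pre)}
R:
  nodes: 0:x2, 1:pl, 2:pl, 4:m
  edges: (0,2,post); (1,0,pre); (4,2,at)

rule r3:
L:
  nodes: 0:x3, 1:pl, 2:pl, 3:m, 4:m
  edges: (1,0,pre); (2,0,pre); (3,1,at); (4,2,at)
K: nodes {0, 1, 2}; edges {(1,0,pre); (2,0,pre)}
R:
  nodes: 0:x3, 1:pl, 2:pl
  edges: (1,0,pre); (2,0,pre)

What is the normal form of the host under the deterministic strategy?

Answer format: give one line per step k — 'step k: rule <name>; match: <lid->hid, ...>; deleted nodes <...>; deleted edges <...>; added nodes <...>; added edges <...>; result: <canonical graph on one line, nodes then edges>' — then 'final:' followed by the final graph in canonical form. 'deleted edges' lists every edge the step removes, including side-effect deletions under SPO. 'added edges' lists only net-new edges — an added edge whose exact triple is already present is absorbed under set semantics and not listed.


step 1: rule r1; match: 0->5, 1->3, 2->4, 3->9; deleted nodes 9; deleted edges (9,3,at); added nodes 12; added edges (12,4,at); result: nodes: 0:pl, 1:pl, 2:pl, 3:pl, 4:pl, 5:x1, 6:x2, 7:x3, 8:m, 11:m, 12:m edges: (2,7,pre); (3,5,pre); (4,6,pre); (4,7,pre); (5,4,post); (6,2,post); (8,0,at); (11,4,at); (12,4,at)
step 2: rule r2; match: 0->6, 1->4, 2->2, 3->11; deleted nodes 11; deleted edges (11,4,at); added nodes 13; added edges (13,2,at); result: nodes: 0:pl, 1:pl, 2:pl, 3:pl, 4:pl, 5:x1, 6:x2, 7:x3, 8:m, 12:m, 13:m edges: (2,7,pre); (3,5,pre); (4,6,pre); (4,7,pre); (5,4,post); (6,2,post); (8,0,at); (12,4,at); (13,2,at)
step 3: rule r2; match: 0->6, 1->4, 2->2, 3->12; deleted nodes 12; deleted edges (12,4,at); added nodes 14; added edges (14,2,at); result: nodes: 0:pl, 1:pl, 2:pl, 3:pl, 4:pl, 5:x1, 6:x2, 7:x3, 8:m, 13:m, 14:m edges: (2,7,pre); (3,5,pre); (4,6,pre); (4,7,pre); (5,4,post); (6,2,post); (8,0,at); (13,2,at); (14,2,at)
final:
nodes: 0:pl, 1:pl, 2:pl, 3:pl, 4:pl, 5:x1, 6:x2, 7:x3, 8:m, 13:m, 14:m
edges: (2,7,pre); (3,5,pre); (4,6,pre); (4,7,pre); (5,4,post); (6,2,post); (8,0,at); (13,2,at); (14,2,at)


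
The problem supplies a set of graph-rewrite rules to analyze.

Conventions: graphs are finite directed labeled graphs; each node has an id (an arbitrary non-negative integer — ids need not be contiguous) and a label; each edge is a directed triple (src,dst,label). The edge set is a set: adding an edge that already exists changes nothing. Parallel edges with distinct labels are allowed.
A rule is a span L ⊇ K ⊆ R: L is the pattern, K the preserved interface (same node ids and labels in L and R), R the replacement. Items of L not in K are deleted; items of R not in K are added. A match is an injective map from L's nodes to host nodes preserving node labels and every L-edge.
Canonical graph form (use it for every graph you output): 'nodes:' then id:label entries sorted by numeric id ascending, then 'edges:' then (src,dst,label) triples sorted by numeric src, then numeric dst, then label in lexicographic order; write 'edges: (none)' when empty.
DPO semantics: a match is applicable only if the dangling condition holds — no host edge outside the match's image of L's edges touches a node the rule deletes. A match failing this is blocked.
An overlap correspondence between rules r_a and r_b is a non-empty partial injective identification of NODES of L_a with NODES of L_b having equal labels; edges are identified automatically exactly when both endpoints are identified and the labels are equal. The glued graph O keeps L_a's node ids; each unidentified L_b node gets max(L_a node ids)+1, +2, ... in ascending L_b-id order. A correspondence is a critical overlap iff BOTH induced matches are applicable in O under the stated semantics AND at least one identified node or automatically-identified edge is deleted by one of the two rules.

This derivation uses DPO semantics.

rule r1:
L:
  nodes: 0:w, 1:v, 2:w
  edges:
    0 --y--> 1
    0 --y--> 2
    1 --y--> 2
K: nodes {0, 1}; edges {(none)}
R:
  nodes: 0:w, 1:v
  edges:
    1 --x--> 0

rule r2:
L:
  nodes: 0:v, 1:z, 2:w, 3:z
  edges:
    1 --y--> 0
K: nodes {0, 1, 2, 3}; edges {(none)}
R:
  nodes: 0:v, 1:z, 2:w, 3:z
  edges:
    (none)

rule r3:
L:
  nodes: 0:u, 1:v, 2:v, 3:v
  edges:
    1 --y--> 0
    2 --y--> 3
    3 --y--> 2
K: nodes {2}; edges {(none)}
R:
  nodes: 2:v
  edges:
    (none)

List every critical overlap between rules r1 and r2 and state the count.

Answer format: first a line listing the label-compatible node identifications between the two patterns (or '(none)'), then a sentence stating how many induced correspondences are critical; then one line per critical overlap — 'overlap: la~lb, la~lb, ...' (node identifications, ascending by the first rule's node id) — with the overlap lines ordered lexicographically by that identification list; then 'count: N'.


label-compatible node identifications between L(r1) and L(r2): 0~2, 1~0, 2~2
2 of the induced correspondences are critical overlaps of r1 and r2.
overlap: 1~0, 2~2
overlap: 2~2
count: 2


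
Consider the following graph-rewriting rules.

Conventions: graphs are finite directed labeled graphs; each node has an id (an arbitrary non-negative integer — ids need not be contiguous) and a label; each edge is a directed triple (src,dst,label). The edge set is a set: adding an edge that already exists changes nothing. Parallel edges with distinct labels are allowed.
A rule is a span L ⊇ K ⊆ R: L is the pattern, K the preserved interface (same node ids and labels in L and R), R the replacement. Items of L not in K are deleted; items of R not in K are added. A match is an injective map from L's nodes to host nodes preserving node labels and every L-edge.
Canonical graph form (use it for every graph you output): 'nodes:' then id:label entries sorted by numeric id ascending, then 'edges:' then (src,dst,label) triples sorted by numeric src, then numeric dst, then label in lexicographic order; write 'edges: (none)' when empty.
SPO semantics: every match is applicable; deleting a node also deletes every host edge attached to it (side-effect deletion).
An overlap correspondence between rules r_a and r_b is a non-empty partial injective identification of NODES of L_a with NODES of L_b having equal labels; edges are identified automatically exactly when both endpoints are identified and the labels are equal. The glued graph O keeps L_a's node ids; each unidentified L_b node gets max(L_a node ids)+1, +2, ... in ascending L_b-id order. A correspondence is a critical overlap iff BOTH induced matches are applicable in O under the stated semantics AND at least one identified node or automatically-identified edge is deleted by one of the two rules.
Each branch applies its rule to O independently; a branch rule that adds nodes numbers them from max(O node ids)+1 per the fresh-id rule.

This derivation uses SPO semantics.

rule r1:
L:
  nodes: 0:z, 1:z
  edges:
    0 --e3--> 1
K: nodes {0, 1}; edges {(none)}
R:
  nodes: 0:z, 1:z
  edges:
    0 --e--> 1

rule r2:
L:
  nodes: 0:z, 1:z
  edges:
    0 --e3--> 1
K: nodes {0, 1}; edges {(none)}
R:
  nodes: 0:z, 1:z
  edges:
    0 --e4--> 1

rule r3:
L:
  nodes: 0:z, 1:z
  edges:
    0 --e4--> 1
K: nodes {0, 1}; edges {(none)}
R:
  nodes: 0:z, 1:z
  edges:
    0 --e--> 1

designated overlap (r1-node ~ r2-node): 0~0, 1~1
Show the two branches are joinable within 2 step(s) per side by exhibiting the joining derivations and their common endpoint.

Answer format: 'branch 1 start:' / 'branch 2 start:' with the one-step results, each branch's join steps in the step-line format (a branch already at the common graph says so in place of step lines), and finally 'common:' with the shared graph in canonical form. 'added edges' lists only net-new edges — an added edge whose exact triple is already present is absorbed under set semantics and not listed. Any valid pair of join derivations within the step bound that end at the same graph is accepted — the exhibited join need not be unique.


branch 1 start:
nodes: 0:z, 1:z
edges: (0,1,e)
branch 2 start:
nodes: 0:z, 1:z
edges: (0,1,e4)
branch 1: already at the common graph (0 steps)
branch 2 step 1: rule r3; match: 0->0, 1->1; deleted nodes (none); deleted edges (0,1,e4); added nodes (none); added edges (0,1,e); result: nodes: 0:z, 1:z edges: (0,1,e)
common:
nodes: 0:z, 1:z
edges: (0,1,e)


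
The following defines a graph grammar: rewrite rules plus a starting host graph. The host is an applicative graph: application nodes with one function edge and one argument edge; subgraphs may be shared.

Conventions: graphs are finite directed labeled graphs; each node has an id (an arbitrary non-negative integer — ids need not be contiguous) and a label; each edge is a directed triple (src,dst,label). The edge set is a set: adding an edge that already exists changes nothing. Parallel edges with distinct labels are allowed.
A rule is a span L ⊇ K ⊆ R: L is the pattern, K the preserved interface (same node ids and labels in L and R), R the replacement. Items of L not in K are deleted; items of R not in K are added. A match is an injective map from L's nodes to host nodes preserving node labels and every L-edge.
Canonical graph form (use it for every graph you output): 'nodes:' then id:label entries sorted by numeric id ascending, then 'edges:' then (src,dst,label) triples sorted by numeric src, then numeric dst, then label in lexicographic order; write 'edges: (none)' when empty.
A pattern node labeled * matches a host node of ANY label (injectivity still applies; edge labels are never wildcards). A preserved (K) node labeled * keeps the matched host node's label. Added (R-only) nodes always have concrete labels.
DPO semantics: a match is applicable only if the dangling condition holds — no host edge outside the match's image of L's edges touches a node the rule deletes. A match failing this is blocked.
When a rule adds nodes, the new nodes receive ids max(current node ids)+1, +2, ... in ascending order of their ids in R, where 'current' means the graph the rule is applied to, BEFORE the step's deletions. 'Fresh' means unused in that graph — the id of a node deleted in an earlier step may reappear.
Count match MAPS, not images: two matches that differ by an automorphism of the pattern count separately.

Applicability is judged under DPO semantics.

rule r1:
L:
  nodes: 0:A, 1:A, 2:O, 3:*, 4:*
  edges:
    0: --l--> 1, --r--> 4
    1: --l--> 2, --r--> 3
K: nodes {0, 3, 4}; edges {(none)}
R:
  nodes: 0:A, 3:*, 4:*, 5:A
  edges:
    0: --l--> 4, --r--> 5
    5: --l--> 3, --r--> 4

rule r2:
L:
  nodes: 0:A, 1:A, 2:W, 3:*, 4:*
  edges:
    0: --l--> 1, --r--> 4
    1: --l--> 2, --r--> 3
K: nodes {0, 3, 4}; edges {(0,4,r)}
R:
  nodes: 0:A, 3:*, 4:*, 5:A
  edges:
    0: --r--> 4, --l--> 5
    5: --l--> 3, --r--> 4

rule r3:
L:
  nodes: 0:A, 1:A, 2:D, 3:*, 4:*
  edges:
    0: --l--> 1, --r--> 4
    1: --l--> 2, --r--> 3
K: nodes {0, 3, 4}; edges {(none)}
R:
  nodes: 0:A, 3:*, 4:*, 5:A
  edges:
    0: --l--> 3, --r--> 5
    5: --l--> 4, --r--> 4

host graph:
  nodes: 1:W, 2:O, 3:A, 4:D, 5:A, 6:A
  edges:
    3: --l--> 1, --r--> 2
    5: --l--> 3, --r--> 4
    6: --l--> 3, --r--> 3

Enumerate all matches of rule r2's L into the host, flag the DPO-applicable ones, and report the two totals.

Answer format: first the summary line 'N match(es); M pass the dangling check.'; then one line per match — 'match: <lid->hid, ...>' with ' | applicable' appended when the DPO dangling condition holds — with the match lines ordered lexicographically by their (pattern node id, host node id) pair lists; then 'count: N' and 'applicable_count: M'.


1 match(es); 0 pass the dangling check.
match: 0->5, 1->3, 2->1, 3->2, 4->4
count: 1
applicable_count: 0


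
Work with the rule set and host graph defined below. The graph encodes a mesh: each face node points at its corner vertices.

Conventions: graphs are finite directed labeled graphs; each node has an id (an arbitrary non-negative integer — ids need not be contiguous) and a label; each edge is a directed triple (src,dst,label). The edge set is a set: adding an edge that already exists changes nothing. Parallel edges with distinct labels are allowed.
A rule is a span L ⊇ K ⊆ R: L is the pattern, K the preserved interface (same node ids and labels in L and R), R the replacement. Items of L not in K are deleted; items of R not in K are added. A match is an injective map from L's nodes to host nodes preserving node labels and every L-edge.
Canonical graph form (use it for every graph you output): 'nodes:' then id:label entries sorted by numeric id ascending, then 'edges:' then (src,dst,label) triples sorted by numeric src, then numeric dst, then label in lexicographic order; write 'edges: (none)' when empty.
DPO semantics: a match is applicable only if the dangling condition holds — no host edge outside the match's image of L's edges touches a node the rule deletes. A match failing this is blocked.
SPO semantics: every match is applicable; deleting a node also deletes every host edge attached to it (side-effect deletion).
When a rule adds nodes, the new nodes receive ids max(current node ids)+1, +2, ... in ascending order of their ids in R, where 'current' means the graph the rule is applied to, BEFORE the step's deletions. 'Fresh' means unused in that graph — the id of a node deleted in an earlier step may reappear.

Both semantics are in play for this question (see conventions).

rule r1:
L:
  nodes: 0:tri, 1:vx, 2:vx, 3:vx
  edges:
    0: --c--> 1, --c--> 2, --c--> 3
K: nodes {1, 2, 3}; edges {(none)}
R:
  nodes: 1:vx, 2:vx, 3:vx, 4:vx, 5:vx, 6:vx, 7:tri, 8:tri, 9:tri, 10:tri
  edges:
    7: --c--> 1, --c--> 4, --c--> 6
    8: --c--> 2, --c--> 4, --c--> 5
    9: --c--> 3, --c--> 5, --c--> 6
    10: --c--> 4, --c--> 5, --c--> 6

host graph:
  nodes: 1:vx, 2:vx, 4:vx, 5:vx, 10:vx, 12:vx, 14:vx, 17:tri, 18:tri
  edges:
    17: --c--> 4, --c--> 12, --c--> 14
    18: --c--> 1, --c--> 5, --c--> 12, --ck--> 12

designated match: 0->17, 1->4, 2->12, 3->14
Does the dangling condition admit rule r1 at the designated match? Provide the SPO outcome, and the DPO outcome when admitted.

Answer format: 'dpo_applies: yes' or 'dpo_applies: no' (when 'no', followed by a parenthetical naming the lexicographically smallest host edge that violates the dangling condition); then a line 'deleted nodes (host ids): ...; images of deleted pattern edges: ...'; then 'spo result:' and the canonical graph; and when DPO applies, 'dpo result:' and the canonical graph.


dpo_applies: yes
deleted nodes (host ids): 17; images of deleted pattern edges: (17,4,c); (17,12,c); (17,14,c)
spo result:
nodes: 1:vx, 2:vx, 4:vx, 5:vx, 10:vx, 12:vx, 14:vx, 18:tri, 19:vx, 20:vx, 21:vx, 22:tri, 23:tri, 24:tri, 25:tri
edges: (18,1,c); (18,5,c); (18,12,c); (18,12,ck); (22,4,c); (22,19,c); (22,21,c); (23,12,c); (23,19,c); (23,20,c); (24,14,c); (24,20,c); (24,21,c); (25,19,c); (25,20,c); (25,21,c)
dpo result:
nodes: 1:vx, 2:vx, 4:vx, 5:vx, 10:vx, 12:vx, 14:vx, 18:tri, 19:vx, 20:vx, 21:vx, 22:tri, 23:tri, 24:tri, 25:tri
edges: (18,1,c); (18,5,c); (18,12,c); (18,12,ck); (22,4,c); (22,19,c); (22,21,c); (23,12,c); (23,19,c); (23,20,c); (24,14,c); (24,20,c); (24,21,c); (25,19,c); (25,20,c); (25,21,c)
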